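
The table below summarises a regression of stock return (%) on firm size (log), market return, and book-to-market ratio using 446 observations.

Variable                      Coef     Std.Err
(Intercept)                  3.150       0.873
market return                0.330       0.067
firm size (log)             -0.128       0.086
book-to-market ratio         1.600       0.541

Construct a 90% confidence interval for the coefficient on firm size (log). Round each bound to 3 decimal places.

Read off: b = -0.128, SE = 0.086 for firm size (log).
df = n − k − 1 = 446 − 3 − 1 = 442.
t* = t_{0.05, 442} = 1.648308.
Margin = t* × SE = 1.648308 × 0.086 = 0.14175.
CI: -0.128 ± 0.14175 → (-0.270, 0.014).

(-0.270, 0.014)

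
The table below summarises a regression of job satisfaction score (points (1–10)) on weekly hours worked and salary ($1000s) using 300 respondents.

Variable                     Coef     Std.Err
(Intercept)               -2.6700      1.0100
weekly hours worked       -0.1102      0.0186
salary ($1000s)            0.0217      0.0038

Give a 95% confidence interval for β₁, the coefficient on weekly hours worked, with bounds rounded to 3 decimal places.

Read off: b = -0.1102, SE = 0.0186 for weekly hours worked.
df = n − k − 1 = 300 − 2 − 1 = 297.
t* = t_{0.025, 297} = 1.967984.
Margin = t* × SE = 1.967984 × 0.0186 = 0.03660.
CI: -0.1102 ± 0.03660 → (-0.147, -0.074).

(-0.147, -0.074)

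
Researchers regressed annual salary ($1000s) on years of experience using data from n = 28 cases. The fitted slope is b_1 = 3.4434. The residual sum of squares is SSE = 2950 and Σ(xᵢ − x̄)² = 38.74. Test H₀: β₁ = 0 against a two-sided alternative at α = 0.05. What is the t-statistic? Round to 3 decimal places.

t = 2.012

MSE = SSE/(n − 2) = 2950/26 = 113.462.
SE(b_1) = √(MSE/Sₓₓ) = √(113.462/38.74) = 1.71137.
t = 3.4434 / 1.71137 = 2.012.
df = n − 2 = 26.
Two-sided p ≈ 0.0547, which is ≥ 0.05, so fail to reject H₀.
The data do not give significant evidence of an association between years of experience and annual salary.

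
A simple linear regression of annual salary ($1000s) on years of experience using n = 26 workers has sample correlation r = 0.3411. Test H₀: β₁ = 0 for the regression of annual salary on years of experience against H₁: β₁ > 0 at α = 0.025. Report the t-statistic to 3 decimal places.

t = r·√(n − 2)/√(1 − r²) = 0.3411·√24/√0.883651 = 1.778.
df = n − 2 = 24.
One-sided p ≈ 0.0441, which is ≥ 0.025, so fail to reject H₀.
The data do not give significant evidence of a linear association between years of experience and annual salary.

t = 1.778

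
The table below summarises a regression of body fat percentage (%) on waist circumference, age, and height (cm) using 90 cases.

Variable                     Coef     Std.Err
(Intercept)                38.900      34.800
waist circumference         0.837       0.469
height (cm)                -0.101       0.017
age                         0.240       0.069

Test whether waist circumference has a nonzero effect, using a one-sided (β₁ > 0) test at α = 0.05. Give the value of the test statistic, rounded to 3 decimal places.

Read off: b = 0.837, SE = 0.469 for waist circumference.
H₀: β₁ = 0 vs H₁: β₁ > 0.
t = 0.837 / 0.469 = 1.785.
df = n − k − 1 = 90 − 3 − 1 = 86.
One-sided p ≈ 0.0389, which is < 0.05, so reject H₀.
There is evidence that the true slope on waist circumference is positive, holding the other predictors fixed.

t = 1.785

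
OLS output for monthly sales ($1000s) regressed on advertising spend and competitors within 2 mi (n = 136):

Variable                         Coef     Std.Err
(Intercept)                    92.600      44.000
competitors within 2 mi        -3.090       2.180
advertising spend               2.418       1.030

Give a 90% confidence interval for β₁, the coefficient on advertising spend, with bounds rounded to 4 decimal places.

Read off: b = 2.418, SE = 1.030 for advertising spend.
df = n − k − 1 = 136 − 2 − 1 = 133.
t* = t_{0.05, 133} = 1.656391.
Margin = t* × SE = 1.656391 × 1.030 = 1.706083.
CI: 2.418 ± 1.706083 → (0.7119, 4.1241).

(0.7119, 4.1241)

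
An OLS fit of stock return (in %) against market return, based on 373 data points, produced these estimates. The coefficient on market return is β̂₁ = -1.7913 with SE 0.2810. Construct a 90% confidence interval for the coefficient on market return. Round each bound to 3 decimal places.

(-2.255, -1.328)

df = n − 2 = 373 − 2 = 371.
t* = t_{0.05, 371} = 1.648971.
Margin = t* × SE = 1.648971 × 0.2810 = 0.46336.
CI: -1.7913 ± 0.46336 → (-2.255, -1.328).
With 90% confidence, each one-unit increase in market return is associated with a change of between -2.255 and -1.328 % in stock return.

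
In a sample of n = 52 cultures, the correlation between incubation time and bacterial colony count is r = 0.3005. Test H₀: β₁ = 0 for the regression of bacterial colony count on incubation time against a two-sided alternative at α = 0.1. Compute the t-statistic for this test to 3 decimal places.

t = 2.228

t = r·√(n − 2)/√(1 − r²) = 0.3005·√50/√0.9097 = 2.228.
df = n − 2 = 50.
Two-sided p ≈ 0.0304, which is < 0.1, so reject H₀.
There is evidence of a linear association between incubation time and bacterial colony count.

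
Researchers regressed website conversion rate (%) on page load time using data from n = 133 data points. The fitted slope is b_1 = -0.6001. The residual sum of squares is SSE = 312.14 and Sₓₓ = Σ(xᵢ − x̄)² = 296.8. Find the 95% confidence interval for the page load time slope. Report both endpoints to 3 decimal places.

MSE = SSE/(n − 2) = 312.14/131 = 2.38275.
SE(b_1) = √(MSE/Sₓₓ) = √(2.38275/296.8) = 0.0895998.
df = n − 2 = 131.
t* = t_{0.025, 131} = 1.978239.
Margin = t* × SE = 1.978239 × 0.0895998 = 0.17725.
CI: -0.6001 ± 0.17725 → (-0.777, -0.423).
With 95% confidence, each one-unit increase in page load time is associated with a change of between -0.777 and -0.423 % in website conversion rate.

(-0.777, -0.423)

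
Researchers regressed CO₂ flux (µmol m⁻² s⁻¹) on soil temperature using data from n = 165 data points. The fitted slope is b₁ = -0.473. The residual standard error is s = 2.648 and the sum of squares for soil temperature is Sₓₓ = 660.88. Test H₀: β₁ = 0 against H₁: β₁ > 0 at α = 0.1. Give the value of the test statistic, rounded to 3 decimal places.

t = -4.592

SE(b₁) = s/√Sₓₓ = 2.648/√660.88 = 0.103005.
t = -0.473 / 0.103005 = -4.592.
df = n − 2 = 163.
One-sided p ≈ 1.0000, which is ≥ 0.1, so fail to reject H₀.
The data do not give significant evidence that the true slope on soil temperature is positive.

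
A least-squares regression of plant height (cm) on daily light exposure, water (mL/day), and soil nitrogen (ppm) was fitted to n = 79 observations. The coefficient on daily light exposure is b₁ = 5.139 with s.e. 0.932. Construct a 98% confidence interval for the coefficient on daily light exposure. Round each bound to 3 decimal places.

df = n − k − 1 = 79 − 3 − 1 = 75.
t* = t_{0.01, 75} = 2.377102.
Margin = t* × SE = 2.377102 × 0.932 = 2.21546.
CI: 5.139 ± 2.21546 → (2.924, 7.354).
With 98% confidence, each one-unit increase in daily light exposure is associated with a change of between 2.924 and 7.354 cm in plant height, holding the other predictors fixed.

(2.924, 7.354)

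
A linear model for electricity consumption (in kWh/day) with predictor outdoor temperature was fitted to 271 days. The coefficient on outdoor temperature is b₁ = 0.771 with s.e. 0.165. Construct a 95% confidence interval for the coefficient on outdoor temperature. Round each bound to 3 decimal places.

(0.446, 1.096)

df = n − 2 = 271 − 2 = 269.
t* = t_{0.025, 269} = 1.968822.
Margin = t* × SE = 1.968822 × 0.165 = 0.32486.
CI: 0.771 ± 0.32486 → (0.446, 1.096).
With 95% confidence, each one-unit increase in outdoor temperature is associated with a change of between 0.446 and 1.096 kWh/day in electricity consumption.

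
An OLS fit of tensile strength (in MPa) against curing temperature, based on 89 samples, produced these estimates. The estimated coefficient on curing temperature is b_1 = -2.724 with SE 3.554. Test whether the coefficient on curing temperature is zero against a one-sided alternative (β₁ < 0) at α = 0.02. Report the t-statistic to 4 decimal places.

H₀: β₁ = 0 vs H₁: β₁ < 0.
t = (b_1 − β₁⁰)/SE = -2.724 / 3.554 = -0.7665.
df = n − 2 = 89 − 2 = 87.
One-sided p ≈ 0.2227, which is ≥ 0.02, so fail to reject H₀.
The data do not give significant evidence that the true slope on curing temperature is negative.

t = -0.7665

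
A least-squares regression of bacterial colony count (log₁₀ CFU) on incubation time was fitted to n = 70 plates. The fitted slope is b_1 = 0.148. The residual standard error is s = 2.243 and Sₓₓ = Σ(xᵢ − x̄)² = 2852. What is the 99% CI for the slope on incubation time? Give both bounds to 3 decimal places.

(0.037, 0.259)

SE(b_1) = s/√Sₓₓ = 2.243/√2852 = 0.0420005.
df = n − 2 = 68.
t* = t_{0.005, 68} = 2.650081.
Margin = t* × SE = 2.650081 × 0.0420005 = 0.11130.
CI: 0.148 ± 0.11130 → (0.037, 0.259).
With 99% confidence, each one-unit increase in incubation time is associated with a change of between 0.037 and 0.259 log₁₀ CFU in bacterial colony count.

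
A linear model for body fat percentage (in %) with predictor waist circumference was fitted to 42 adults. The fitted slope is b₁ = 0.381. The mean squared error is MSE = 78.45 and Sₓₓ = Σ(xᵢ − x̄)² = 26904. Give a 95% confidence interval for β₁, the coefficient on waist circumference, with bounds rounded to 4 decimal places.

SE(b₁) = √(MSE/Sₓₓ) = √(78.45/26904) = 0.0539993.
df = n − 2 = 40.
t* = t_{0.025, 40} = 2.021075.
Margin = t* × SE = 2.021075 × 0.0539993 = 0.109137.
CI: 0.381 ± 0.109137 → (0.2719, 0.4901).
With 95% confidence, each one-unit increase in waist circumference is associated with a change of between 0.2719 and 0.4901 % in body fat percentage.

(0.2719, 0.4901)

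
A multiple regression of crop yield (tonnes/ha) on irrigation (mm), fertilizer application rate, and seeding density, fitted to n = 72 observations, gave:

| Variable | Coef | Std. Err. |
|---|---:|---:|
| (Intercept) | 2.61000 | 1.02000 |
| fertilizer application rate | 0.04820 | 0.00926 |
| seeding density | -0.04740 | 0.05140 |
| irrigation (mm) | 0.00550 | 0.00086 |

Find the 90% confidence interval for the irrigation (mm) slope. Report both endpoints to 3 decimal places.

Read off: b = 0.00550, SE = 0.00086 for irrigation (mm).
df = n − k − 1 = 72 − 3 − 1 = 68.
t* = t_{0.05, 68} = 1.667572.
Margin = t* × SE = 1.667572 × 0.00086 = 0.00143.
CI: 0.00550 ± 0.00143 → (0.004, 0.007).

(0.004, 0.007)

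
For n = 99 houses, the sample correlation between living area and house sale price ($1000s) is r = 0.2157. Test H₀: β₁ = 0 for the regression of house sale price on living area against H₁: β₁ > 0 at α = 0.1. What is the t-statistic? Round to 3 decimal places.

t = r·√(n − 2)/√(1 − r²) = 0.2157·√97/√0.953474 = 2.176.
df = n − 2 = 97.
One-sided p ≈ 0.0160, which is < 0.1, so reject H₀.
There is evidence of a linear association between living area and house sale price.

t = 2.176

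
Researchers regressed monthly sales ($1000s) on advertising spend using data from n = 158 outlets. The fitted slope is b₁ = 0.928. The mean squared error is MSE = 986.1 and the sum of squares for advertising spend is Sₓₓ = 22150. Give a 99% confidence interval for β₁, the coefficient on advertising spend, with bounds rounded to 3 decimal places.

(0.378, 1.478)

SE(b₁) = √(MSE/Sₓₓ) = √(986.1/22150) = 0.210996.
df = n − 2 = 156.
t* = t_{0.005, 156} = 2.607712.
Margin = t* × SE = 2.607712 × 0.210996 = 0.55022.
CI: 0.928 ± 0.55022 → (0.378, 1.478).
With 99% confidence, each one-unit increase in advertising spend is associated with a change of between 0.378 and 1.478 $1000s in monthly sales.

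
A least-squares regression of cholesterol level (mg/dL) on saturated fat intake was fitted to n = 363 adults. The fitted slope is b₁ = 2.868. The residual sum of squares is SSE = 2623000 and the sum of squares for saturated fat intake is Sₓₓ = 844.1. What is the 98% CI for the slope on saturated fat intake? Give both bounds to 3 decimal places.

(-3.988, 9.724)

MSE = SSE/(n − 2) = 2623000/361 = 7265.93.
SE(b₁) = √(MSE/Sₓₓ) = √(7265.93/844.1) = 2.93392.
df = n − 2 = 361.
t* = t_{0.01, 361} = 2.336722.
Margin = t* × SE = 2.336722 × 2.93392 = 6.85576.
CI: 2.868 ± 6.85576 → (-3.988, 9.724).
With 98% confidence, each one-unit increase in saturated fat intake is associated with a change of between -3.988 and 9.724 mg/dL in cholesterol level.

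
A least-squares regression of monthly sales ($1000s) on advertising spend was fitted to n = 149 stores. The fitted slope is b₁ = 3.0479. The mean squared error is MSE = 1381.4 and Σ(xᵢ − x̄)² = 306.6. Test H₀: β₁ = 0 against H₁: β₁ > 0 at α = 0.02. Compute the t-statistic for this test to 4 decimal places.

SE(b₁) = √(MSE/Sₓₓ) = √(1381.4/306.6) = 2.12263.
t = 3.0479 / 2.12263 = 1.4359.
df = n − 2 = 147.
One-sided p ≈ 0.0766, which is ≥ 0.02, so fail to reject H₀.
The data do not give significant evidence that the true slope on advertising spend is positive.

t = 1.4359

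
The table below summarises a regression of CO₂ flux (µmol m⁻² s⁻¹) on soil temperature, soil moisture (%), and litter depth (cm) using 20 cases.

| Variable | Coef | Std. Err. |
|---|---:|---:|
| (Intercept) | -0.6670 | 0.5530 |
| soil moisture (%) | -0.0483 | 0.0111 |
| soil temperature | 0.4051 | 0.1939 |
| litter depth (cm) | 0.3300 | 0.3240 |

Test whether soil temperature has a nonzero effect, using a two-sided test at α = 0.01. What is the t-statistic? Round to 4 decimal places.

Read off: b = 0.4051, SE = 0.1939 for soil temperature.
H₀: β₁ = 0 vs H₁: β₁ ≠ 0.
t = 0.4051 / 0.1939 = 2.0892.
df = n − k − 1 = 20 − 3 − 1 = 16.
Two-sided p ≈ 0.0530, which is ≥ 0.01, so fail to reject H₀.
The data do not give significant evidence of an association between soil temperature and CO₂ flux, after adjusting for the other predictors.

t = 2.0892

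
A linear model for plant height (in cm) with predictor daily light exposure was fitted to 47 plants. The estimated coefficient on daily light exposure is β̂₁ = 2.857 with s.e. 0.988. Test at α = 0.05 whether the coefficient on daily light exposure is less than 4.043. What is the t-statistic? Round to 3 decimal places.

H₀: β₁ = 4.043 vs H₁: β₁ < 4.043.
t = (β̂₁ − β₁⁰)/SE = (2.857 − 4.043) / 0.988 = -1.200.
df = n − 2 = 47 − 2 = 45.
One-sided p ≈ 0.1181, which is ≥ 0.05, so fail to reject H₀.
The data do not give significant evidence that the true slope on daily light exposure is below 4.043 cm per unit.

t = -1.200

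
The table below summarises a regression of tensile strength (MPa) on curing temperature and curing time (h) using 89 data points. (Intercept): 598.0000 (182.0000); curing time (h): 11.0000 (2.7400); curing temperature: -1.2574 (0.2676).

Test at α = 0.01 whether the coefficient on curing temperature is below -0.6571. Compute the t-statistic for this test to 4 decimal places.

t = -2.2433

Read off: b = -1.2574, SE = 0.2676 for curing temperature.
H₀: β₁ = -0.6571 vs H₁: β₁ < -0.6571.
t = (-1.2574 − (-0.6571)) / 0.2676 = -2.2433.
df = n − k − 1 = 89 − 2 − 1 = 86.
One-sided p ≈ 0.0137, which is ≥ 0.01, so fail to reject H₀.
The data do not give significant evidence that the true slope on curing temperature is below -0.6571 MPa per unit, holding the other predictors fixed.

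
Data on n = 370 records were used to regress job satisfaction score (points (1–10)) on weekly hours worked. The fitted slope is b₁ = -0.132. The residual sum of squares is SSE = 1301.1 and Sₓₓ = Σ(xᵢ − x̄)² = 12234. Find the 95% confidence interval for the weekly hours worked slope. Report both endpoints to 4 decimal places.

(-0.1654, -0.0986)

MSE = SSE/(n − 2) = 1301.1/368 = 3.5356.
SE(b₁) = √(MSE/Sₓₓ) = √(3.5356/12234) = 0.0169999.
df = n − 2 = 368.
t* = t_{0.025, 368} = 1.966431.
Margin = t* × SE = 1.966431 × 0.0169999 = 0.033429.
CI: -0.132 ± 0.033429 → (-0.1654, -0.0986).
With 95% confidence, each one-unit increase in weekly hours worked is associated with a change of between -0.1654 and -0.0986 points (1–10) in job satisfaction score.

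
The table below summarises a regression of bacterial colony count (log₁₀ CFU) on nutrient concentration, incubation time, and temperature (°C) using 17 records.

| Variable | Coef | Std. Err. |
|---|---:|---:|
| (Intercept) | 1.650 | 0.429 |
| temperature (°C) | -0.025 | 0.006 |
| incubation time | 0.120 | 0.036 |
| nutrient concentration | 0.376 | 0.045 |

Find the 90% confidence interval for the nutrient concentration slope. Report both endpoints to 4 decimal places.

(0.2963, 0.4557)

Read off: b = 0.376, SE = 0.045 for nutrient concentration.
df = n − k − 1 = 17 − 3 − 1 = 13.
t* = t_{0.05, 13} = 1.770933.
Margin = t* × SE = 1.770933 × 0.045 = 0.079692.
CI: 0.376 ± 0.079692 → (0.2963, 0.4557).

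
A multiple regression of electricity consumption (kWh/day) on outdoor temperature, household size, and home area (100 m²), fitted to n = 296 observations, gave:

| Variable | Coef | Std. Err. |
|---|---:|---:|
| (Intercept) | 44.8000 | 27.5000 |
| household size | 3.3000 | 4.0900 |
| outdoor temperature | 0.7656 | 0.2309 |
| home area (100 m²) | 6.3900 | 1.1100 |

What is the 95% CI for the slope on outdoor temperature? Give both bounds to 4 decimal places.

Read off: b = 0.7656, SE = 0.2309 for outdoor temperature.
df = n − k − 1 = 296 − 3 − 1 = 292.
t* = t_{0.025, 292} = 1.968121.
Margin = t* × SE = 1.968121 × 0.2309 = 0.454439.
CI: 0.7656 ± 0.454439 → (0.3112, 1.2200).

(0.3112, 1.2200)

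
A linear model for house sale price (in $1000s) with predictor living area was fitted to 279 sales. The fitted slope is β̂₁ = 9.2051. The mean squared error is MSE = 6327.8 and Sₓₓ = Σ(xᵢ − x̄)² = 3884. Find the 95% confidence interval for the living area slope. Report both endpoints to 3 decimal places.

SE(β̂₁) = √(MSE/Sₓₓ) = √(6327.8/3884) = 1.2764.
df = n − 2 = 277.
t* = t_{0.025, 277} = 1.968565.
Margin = t* × SE = 1.968565 × 1.2764 = 2.51268.
CI: 9.2051 ± 2.51268 → (6.692, 11.718).
With 95% confidence, each one-unit increase in living area is associated with a change of between 6.692 and 11.718 $1000s in house sale price.

(6.692, 11.718)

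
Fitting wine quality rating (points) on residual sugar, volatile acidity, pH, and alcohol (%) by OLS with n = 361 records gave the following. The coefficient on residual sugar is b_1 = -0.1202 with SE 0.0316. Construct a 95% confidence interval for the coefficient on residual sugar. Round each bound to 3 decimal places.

df = n − k − 1 = 361 − 4 − 1 = 356.
t* = t_{0.025, 356} = 1.96665.
Margin = t* × SE = 1.96665 × 0.0316 = 0.06215.
CI: -0.1202 ± 0.06215 → (-0.182, -0.058).
With 95% confidence, each one-unit increase in residual sugar is associated with a change of between -0.182 and -0.058 points in wine quality rating, holding the other predictors fixed.

(-0.182, -0.058)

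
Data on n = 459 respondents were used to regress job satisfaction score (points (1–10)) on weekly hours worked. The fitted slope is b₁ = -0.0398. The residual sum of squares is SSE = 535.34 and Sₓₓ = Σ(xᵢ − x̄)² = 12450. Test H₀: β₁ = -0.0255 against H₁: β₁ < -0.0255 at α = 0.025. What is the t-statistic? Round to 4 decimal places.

MSE = SSE/(n − 2) = 535.34/457 = 1.17142.
SE(b₁) = √(MSE/Sₓₓ) = √(1.17142/12450) = 0.00970001.
t = (-0.0398 − (-0.0255)) / 0.00970001 = -1.4742.
df = n − 2 = 457.
One-sided p ≈ 0.0706, which is ≥ 0.025, so fail to reject H₀.
The data do not give significant evidence that the true slope on weekly hours worked is below -0.0255 points (1–10) per unit.

t = -1.4742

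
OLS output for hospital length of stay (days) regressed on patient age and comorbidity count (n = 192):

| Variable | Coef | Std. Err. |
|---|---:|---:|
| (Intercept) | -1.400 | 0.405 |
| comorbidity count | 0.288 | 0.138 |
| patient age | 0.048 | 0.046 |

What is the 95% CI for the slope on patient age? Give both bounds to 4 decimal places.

Read off: b = 0.048, SE = 0.046 for patient age.
df = n − k − 1 = 192 − 2 − 1 = 189.
t* = t_{0.025, 189} = 1.972595.
Margin = t* × SE = 1.972595 × 0.046 = 0.090739.
CI: 0.048 ± 0.090739 → (-0.0427, 0.1387).

(-0.0427, 0.1387)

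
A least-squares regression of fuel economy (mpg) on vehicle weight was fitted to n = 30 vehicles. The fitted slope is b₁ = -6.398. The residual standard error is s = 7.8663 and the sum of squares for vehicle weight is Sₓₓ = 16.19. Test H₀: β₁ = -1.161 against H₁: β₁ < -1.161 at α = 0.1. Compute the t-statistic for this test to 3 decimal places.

SE(b₁) = s/√Sₓₓ = 7.8663/√16.19 = 1.955.
t = (-6.398 − (-1.161)) / 1.955 = -2.679.
df = n − 2 = 28.
One-sided p ≈ 0.0061, which is < 0.1, so reject H₀.
There is evidence that the true slope on vehicle weight is below -1.161 mpg per unit.

t = -2.679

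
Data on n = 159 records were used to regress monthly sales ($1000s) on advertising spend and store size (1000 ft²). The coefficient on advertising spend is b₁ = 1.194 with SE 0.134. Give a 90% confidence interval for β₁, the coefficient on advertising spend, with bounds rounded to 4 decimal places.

(0.9723, 1.4157)

df = n − k − 1 = 159 − 2 − 1 = 156.
t* = t_{0.05, 156} = 1.65468.
Margin = t* × SE = 1.65468 × 0.134 = 0.221727.
CI: 1.194 ± 0.221727 → (0.9723, 1.4157).
With 90% confidence, each one-unit increase in advertising spend is associated with a change of between 0.9723 and 1.4157 $1000s in monthly sales, holding the other predictors fixed.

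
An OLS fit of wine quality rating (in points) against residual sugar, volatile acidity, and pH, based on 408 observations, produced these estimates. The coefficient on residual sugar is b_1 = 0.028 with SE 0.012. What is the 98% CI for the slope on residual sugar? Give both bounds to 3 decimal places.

df = n − k − 1 = 408 − 3 − 1 = 404.
t* = t_{0.01, 404} = 2.335613.
Margin = t* × SE = 2.335613 × 0.012 = 0.02803.
CI: 0.028 ± 0.02803 → (0.000, 0.056).
With 98% confidence, each one-unit increase in residual sugar is associated with a change of between 0.000 and 0.056 points in wine quality rating, holding the other predictors fixed.

(0.000, 0.056)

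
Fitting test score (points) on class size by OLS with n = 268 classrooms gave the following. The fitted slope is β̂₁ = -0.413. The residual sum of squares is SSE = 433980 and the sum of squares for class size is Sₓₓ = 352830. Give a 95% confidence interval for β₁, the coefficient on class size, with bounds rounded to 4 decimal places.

(-0.5469, -0.2791)

MSE = SSE/(n − 2) = 433980/266 = 1631.5.
SE(β̂₁) = √(MSE/Sₓₓ) = √(1631.5/352830) = 0.0680004.
df = n − 2 = 266.
t* = t_{0.025, 266} = 1.968922.
Margin = t* × SE = 1.968922 × 0.0680004 = 0.133887.
CI: -0.413 ± 0.133887 → (-0.5469, -0.2791).
With 95% confidence, each one-unit increase in class size is associated with a change of between -0.5469 and -0.2791 points in test score.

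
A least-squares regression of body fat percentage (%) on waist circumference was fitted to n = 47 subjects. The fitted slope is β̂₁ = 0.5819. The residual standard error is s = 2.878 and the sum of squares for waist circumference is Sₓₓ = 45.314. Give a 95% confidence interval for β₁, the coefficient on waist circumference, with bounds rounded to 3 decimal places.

SE(β̂₁) = s/√Sₓₓ = 2.878/√45.314 = 0.427538.
df = n − 2 = 45.
t* = t_{0.025, 45} = 2.014103.
Margin = t* × SE = 2.014103 × 0.427538 = 0.86111.
CI: 0.5819 ± 0.86111 → (-0.279, 1.443).
With 95% confidence, each one-unit increase in waist circumference is associated with a change of between -0.279 and 1.443 % in body fat percentage.

(-0.279, 1.443)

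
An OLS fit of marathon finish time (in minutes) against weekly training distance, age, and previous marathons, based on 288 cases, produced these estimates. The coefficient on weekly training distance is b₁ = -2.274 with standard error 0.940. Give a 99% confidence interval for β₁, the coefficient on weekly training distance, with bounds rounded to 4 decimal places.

df = n − k − 1 = 288 − 3 − 1 = 284.
t* = t_{0.005, 284} = 2.593251.
Margin = t* × SE = 2.593251 × 0.940 = 2.437656.
CI: -2.274 ± 2.437656 → (-4.7117, 0.1637).
With 99% confidence, each one-unit increase in weekly training distance is associated with a change of between -4.7117 and 0.1637 minutes in marathon finish time, holding the other predictors fixed.

(-4.7117, 0.1637)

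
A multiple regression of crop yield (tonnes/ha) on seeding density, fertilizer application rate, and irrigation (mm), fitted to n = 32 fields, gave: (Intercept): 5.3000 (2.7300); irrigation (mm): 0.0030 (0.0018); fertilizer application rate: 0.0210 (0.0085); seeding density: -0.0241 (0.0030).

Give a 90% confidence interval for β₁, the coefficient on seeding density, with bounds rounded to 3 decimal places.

Read off: b = -0.0241, SE = 0.0030 for seeding density.
df = n − k − 1 = 32 − 3 − 1 = 28.
t* = t_{0.05, 28} = 1.701131.
Margin = t* × SE = 1.701131 × 0.0030 = 0.00510.
CI: -0.0241 ± 0.00510 → (-0.029, -0.019).

(-0.029, -0.019)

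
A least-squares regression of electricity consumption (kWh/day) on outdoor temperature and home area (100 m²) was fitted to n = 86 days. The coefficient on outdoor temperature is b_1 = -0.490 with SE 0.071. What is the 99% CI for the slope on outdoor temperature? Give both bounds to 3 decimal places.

df = n − k − 1 = 86 − 2 − 1 = 83.
t* = t_{0.005, 83} = 2.636369.
Margin = t* × SE = 2.636369 × 0.071 = 0.18718.
CI: -0.490 ± 0.18718 → (-0.677, -0.303).
With 99% confidence, each one-unit increase in outdoor temperature is associated with a change of between -0.677 and -0.303 kWh/day in electricity consumption, holding the other predictors fixed.

(-0.677, -0.303)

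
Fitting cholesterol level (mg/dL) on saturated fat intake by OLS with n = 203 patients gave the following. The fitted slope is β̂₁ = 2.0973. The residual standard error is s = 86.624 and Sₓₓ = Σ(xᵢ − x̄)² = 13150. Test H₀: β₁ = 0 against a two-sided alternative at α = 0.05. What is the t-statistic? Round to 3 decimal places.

SE(β̂₁) = s/√Sₓₓ = 86.624/√13150 = 0.755397.
t = 2.0973 / 0.755397 = 2.776.
df = n − 2 = 201.
Two-sided p ≈ 0.0060, which is < 0.05, so reject H₀.
There is evidence that saturated fat intake is associated with cholesterol level.

t = 2.776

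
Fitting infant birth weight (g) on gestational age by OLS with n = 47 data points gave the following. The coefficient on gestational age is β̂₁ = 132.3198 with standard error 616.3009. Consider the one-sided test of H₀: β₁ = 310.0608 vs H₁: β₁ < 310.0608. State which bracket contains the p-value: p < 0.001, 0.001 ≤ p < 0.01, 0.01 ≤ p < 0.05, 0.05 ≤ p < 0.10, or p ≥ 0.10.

t = (132.3198 − 310.0608) / 616.3009 = -0.288.
df = n − 2 = 47 − 2 = 45.
One-sided p = P(T_{45} < t) ≈ 0.3872.
So p ≥ 0.10.

p ≥ 0.10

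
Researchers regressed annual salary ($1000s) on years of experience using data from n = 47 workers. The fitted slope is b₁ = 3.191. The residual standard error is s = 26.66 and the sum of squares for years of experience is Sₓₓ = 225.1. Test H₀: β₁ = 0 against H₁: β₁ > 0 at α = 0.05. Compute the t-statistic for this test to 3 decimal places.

t = 1.796

SE(b₁) = s/√Sₓₓ = 26.66/√225.1 = 1.77694.
t = 3.191 / 1.77694 = 1.796.
df = n − 2 = 45.
One-sided p ≈ 0.0396, which is < 0.05, so reject H₀.
There is evidence that the true slope on years of experience is positive.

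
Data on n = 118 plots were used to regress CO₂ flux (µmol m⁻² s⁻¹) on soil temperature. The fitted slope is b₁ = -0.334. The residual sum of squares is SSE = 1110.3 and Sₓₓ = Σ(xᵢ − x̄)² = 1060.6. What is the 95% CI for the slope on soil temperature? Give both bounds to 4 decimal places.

(-0.5222, -0.1458)

MSE = SSE/(n − 2) = 1110.3/116 = 9.57155.
SE(b₁) = √(MSE/Sₓₓ) = √(9.57155/1060.6) = 0.0949982.
df = n − 2 = 116.
t* = t_{0.025, 116} = 1.980626.
Margin = t* × SE = 1.980626 × 0.0949982 = 0.188156.
CI: -0.334 ± 0.188156 → (-0.5222, -0.1458).
With 95% confidence, each one-unit increase in soil temperature is associated with a change of between -0.5222 and -0.1458 µmol m⁻² s⁻¹ in CO₂ flux.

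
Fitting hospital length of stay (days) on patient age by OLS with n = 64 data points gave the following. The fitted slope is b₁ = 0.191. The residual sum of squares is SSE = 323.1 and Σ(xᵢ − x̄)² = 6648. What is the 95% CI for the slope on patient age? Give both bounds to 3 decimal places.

(0.135, 0.247)

MSE = SSE/(n − 2) = 323.1/62 = 5.21129.
SE(b₁) = √(MSE/Sₓₓ) = √(5.21129/6648) = 0.027998.
df = n − 2 = 62.
t* = t_{0.025, 62} = 1.998972.
Margin = t* × SE = 1.998972 × 0.027998 = 0.05597.
CI: 0.191 ± 0.05597 → (0.135, 0.247).
With 95% confidence, each one-unit increase in patient age is associated with a change of between 0.135 and 0.247 days in hospital length of stay.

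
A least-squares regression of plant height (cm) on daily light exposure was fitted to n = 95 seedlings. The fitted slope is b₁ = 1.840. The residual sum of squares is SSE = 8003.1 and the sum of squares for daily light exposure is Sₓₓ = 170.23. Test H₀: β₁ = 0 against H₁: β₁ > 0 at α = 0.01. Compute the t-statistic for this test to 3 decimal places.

MSE = SSE/(n − 2) = 8003.1/93 = 86.0548.
SE(b₁) = √(MSE/Sₓₓ) = √(86.0548/170.23) = 0.711.
t = 1.840 / 0.711 = 2.588.
df = n − 2 = 93.
One-sided p ≈ 0.0056, which is < 0.01, so reject H₀.
There is evidence that the true slope on daily light exposure is positive.

t = 2.588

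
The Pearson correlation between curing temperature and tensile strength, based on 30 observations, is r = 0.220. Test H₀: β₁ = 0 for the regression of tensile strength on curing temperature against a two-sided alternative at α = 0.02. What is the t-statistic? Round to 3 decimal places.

t = r·√(n − 2)/√(1 − r²) = 0.220·√28/√0.9516 = 1.193.
df = n − 2 = 28.
Two-sided p ≈ 0.2427, which is ≥ 0.02, so fail to reject H₀.
The data do not give significant evidence of a linear association between curing temperature and tensile strength.

t = 1.193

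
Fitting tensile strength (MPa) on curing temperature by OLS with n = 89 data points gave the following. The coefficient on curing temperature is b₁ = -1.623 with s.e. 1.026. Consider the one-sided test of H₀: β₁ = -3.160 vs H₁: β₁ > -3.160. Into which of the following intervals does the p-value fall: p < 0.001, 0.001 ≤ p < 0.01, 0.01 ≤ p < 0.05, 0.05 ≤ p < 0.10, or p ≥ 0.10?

t = (-1.623 − (-3.160)) / 1.026 = 1.498.
df = n − 2 = 89 − 2 = 87.
One-sided p = P(T_{87} > t) ≈ 0.0689.
So 0.05 ≤ p < 0.10.

0.05 ≤ p < 0.10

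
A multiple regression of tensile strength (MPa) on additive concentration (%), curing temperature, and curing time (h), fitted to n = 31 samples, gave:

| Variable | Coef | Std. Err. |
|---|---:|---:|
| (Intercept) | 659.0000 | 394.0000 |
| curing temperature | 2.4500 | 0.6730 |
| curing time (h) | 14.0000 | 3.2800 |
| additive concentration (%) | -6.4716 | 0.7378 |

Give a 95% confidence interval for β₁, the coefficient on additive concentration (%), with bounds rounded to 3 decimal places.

Read off: b = -6.4716, SE = 0.7378 for additive concentration (%).
df = n − k − 1 = 31 − 3 − 1 = 27.
t* = t_{0.025, 27} = 2.051831.
Margin = t* × SE = 2.051831 × 0.7378 = 1.51384.
CI: -6.4716 ± 1.51384 → (-7.985, -4.958).

(-7.985, -4.958)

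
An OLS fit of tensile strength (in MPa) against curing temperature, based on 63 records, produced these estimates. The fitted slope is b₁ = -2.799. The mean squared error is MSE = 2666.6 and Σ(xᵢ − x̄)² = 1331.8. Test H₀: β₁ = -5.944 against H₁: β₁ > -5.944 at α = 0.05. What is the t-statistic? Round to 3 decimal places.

t = 2.223

SE(b₁) = √(MSE/Sₓₓ) = √(2666.6/1331.8) = 1.41501.
t = (-2.799 − (-5.944)) / 1.41501 = 2.223.
df = n − 2 = 61.
One-sided p ≈ 0.0150, which is < 0.05, so reject H₀.
There is evidence that the true slope on curing temperature exceeds -5.944 MPa per unit.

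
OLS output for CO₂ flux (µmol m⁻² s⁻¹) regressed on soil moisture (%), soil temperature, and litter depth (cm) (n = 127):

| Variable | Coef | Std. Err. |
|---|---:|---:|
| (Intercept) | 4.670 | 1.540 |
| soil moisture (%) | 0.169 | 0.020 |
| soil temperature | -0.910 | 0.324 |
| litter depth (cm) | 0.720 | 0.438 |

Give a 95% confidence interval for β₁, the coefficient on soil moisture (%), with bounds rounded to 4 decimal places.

Read off: b = 0.169, SE = 0.020 for soil moisture (%).
df = n − k − 1 = 127 − 3 − 1 = 123.
t* = t_{0.025, 123} = 1.979439.
Margin = t* × SE = 1.979439 × 0.020 = 0.039589.
CI: 0.169 ± 0.039589 → (0.1294, 0.2086).

(0.1294, 0.2086)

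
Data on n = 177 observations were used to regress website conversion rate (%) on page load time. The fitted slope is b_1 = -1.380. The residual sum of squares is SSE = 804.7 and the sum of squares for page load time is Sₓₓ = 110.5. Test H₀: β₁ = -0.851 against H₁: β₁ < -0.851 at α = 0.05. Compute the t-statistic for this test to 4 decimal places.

MSE = SSE/(n − 2) = 804.7/175 = 4.59829.
SE(b_1) = √(MSE/Sₓₓ) = √(4.59829/110.5) = 0.203994.
t = (-1.380 − (-0.851)) / 0.203994 = -2.5932.
df = n − 2 = 175.
One-sided p ≈ 0.0052, which is < 0.05, so reject H₀.
There is evidence that the true slope on page load time is below -0.851 % per unit.

t = -2.5932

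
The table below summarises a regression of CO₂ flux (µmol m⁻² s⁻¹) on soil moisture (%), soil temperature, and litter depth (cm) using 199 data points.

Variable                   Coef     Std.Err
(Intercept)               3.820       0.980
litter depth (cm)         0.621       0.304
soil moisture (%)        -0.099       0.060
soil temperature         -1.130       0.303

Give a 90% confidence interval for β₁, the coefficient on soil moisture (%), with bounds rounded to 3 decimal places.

Read off: b = -0.099, SE = 0.060 for soil moisture (%).
df = n − k − 1 = 199 − 3 − 1 = 195.
t* = t_{0.05, 195} = 1.652705.
Margin = t* × SE = 1.652705 × 0.060 = 0.09916.
CI: -0.099 ± 0.09916 → (-0.198, 0.000).

(-0.198, 0.000)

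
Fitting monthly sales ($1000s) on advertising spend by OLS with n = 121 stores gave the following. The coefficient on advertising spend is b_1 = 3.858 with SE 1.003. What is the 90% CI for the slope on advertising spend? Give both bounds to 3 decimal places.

(2.195, 5.521)

df = n − 2 = 121 − 2 = 119.
t* = t_{0.05, 119} = 1.657759.
Margin = t* × SE = 1.657759 × 1.003 = 1.66273.
CI: 3.858 ± 1.66273 → (2.195, 5.521).
With 90% confidence, each one-unit increase in advertising spend is associated with a change of between 2.195 and 5.521 $1000s in monthly sales.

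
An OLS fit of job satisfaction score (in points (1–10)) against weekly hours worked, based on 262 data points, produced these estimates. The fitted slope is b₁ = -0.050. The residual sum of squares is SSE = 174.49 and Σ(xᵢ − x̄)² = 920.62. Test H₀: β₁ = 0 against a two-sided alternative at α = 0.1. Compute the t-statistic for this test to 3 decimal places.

MSE = SSE/(n − 2) = 174.49/260 = 0.671115.
SE(b₁) = √(MSE/Sₓₓ) = √(0.671115/920.62) = 0.0269997.
t = -0.050 / 0.0269997 = -1.852.
df = n − 2 = 260.
Two-sided p ≈ 0.0652, which is < 0.1, so reject H₀.
There is evidence that weekly hours worked is associated with job satisfaction score.

t = -1.852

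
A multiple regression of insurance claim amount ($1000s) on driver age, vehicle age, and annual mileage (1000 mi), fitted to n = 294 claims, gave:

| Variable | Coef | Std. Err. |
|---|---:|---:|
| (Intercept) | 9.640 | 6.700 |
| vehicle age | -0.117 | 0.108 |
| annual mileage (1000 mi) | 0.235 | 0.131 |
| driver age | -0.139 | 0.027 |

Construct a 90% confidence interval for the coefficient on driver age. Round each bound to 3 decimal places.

Read off: b = -0.139, SE = 0.027 for driver age.
df = n − k − 1 = 294 − 3 − 1 = 290.
t* = t_{0.05, 290} = 1.650125.
Margin = t* × SE = 1.650125 × 0.027 = 0.04455.
CI: -0.139 ± 0.04455 → (-0.184, -0.094).

(-0.184, -0.094)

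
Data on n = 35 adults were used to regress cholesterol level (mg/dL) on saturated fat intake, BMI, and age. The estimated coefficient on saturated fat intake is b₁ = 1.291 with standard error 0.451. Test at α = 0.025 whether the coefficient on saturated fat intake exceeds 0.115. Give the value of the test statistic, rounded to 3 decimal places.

t = 2.608

H₀: β₁ = 0.115 vs H₁: β₁ > 0.115.
t = (b₁ − β₁⁰)/SE = (1.291 − 0.115) / 0.451 = 2.608.
df = n − k − 1 = 35 − 3 − 1 = 31.
One-sided p ≈ 0.0070, which is < 0.025, so reject H₀.
There is evidence that the true slope on saturated fat intake exceeds 0.115 mg/dL per unit, holding the other predictors fixed.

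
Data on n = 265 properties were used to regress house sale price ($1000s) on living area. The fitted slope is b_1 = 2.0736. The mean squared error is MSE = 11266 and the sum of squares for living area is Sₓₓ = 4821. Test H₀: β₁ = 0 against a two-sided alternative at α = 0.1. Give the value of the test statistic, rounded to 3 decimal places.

SE(b_1) = √(MSE/Sₓₓ) = √(11266/4821) = 1.52868.
t = 2.0736 / 1.52868 = 1.356.
df = n − 2 = 263.
Two-sided p ≈ 0.1761, which is ≥ 0.1, so fail to reject H₀.
The data do not give significant evidence of an association between living area and house sale price.

t = 1.356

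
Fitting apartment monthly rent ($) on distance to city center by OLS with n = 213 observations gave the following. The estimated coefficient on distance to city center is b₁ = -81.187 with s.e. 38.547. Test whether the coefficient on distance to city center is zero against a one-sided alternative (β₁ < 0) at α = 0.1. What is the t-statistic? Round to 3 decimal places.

H₀: β₁ = 0 vs H₁: β₁ < 0.
t = (b₁ − β₁⁰)/SE = -81.187 / 38.547 = -2.106.
df = n − 2 = 213 − 2 = 211.
One-sided p ≈ 0.0182, which is < 0.1, so reject H₀.
There is evidence that the true slope on distance to city center is negative.

t = -2.106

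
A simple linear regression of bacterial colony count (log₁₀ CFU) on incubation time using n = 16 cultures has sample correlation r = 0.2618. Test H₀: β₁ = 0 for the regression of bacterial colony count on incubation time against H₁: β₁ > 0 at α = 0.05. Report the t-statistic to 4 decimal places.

t = 1.0150

t = r·√(n − 2)/√(1 − r²) = 0.2618·√14/√0.931461 = 1.0150.
df = n − 2 = 14.
One-sided p ≈ 0.1637, which is ≥ 0.05, so fail to reject H₀.
The data do not give significant evidence of a linear association between incubation time and bacterial colony count.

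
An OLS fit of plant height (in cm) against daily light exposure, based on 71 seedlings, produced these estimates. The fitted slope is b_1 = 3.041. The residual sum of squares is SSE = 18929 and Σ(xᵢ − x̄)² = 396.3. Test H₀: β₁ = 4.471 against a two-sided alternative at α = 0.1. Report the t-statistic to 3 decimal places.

MSE = SSE/(n − 2) = 18929/69 = 274.333.
SE(b_1) = √(MSE/Sₓₓ) = √(274.333/396.3) = 0.832008.
t = (3.041 − 4.471) / 0.832008 = -1.719.
df = n − 2 = 69.
Two-sided p ≈ 0.0901, which is < 0.1, so reject H₀.
There is evidence that the true slope on daily light exposure differs from 4.471 cm per unit.

t = -1.719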